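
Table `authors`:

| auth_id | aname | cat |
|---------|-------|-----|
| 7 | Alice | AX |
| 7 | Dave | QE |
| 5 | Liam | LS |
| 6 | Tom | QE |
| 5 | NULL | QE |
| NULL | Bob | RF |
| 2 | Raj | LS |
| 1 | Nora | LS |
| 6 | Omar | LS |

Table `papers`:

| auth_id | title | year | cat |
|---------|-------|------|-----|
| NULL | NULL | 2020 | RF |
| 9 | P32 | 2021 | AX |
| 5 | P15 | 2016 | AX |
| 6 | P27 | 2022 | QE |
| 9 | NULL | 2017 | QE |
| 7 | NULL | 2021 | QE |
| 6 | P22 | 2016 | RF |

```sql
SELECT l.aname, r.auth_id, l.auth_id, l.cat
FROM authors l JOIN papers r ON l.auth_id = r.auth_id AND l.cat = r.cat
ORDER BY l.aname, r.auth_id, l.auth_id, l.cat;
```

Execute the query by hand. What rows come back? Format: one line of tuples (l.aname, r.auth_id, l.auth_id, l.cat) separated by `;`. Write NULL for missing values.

INNER JOIN keeps only pairs where the ON condition holds.
Matching on l.auth_id = r.auth_id AND l.cat = r.cat. A NULL in a compared column never satisfies the condition.
Matched pairs: 2.

(Dave, 7, 7, QE); (Tom, 6, 6, QE)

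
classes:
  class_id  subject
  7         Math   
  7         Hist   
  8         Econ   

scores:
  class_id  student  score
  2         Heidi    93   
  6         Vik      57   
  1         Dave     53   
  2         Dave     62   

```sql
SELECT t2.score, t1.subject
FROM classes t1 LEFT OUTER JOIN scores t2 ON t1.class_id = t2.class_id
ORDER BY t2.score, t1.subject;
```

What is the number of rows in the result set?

LEFT JOIN keeps every row from `classes`; unmatched rows get NULL for `scores`'s columns.
Matching on t1.class_id = t2.class_id.
Matched pairs: 0; unmatched t1 rows kept: 3.
Total: 0 matched + 3 padded = 3 rows.

3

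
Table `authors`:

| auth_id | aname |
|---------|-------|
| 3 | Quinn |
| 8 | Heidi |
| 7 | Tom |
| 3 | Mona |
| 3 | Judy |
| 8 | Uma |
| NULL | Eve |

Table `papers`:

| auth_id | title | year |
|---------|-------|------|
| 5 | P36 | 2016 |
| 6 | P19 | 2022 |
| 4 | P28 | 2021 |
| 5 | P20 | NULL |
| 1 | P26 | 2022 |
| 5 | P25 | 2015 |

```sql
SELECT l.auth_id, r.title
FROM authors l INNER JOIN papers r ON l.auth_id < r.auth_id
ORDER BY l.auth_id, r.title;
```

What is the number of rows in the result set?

15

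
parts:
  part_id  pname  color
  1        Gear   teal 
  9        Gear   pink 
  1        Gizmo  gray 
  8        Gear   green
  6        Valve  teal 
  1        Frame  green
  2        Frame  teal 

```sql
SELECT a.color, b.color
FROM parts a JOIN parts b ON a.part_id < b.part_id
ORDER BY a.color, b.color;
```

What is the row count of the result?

INNER JOIN keeps only pairs where the ON condition holds.
Matching on a.part_id < b.part_id.
- a[0] part_id=1 → 4 match(es) in b → 4 row(s).
- a[1] part_id=9 → no match; dropped.
- a[2] part_id=1 → 4 match(es) in b → 4 row(s).
- a[3] part_id=8 → 1 match(es) in b → 1 row(s).
- a[4] part_id=6 → 2 match(es) in b → 2 row(s).
- a[5] part_id=1 → 4 match(es) in b → 4 row(s).
- a[6] part_id=2 → 3 match(es) in b → 3 row(s).
Total: 18 rows.

18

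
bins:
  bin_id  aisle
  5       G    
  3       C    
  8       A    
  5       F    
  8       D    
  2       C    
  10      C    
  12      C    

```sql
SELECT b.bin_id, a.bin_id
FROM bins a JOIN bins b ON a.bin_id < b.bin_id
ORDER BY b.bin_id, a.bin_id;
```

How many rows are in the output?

26

INNER JOIN keeps only pairs where the ON condition holds.
Matching on a.bin_id < b.bin_id.
- a[0] bin_id=5 → 4 match(es) in b → 4 row(s).
- a[1] bin_id=3 → 6 match(es) in b → 6 row(s).
- a[2] bin_id=8 → 2 match(es) in b → 2 row(s).
- a[3] bin_id=5 → 4 match(es) in b → 4 row(s).
- a[4] bin_id=8 → 2 match(es) in b → 2 row(s).
- a[5] bin_id=2 → 7 match(es) in b → 7 row(s).
- a[6] bin_id=10 → 1 match(es) in b → 1 row(s).
- a[7] bin_id=12 → no match; dropped.
Total: 26 rows.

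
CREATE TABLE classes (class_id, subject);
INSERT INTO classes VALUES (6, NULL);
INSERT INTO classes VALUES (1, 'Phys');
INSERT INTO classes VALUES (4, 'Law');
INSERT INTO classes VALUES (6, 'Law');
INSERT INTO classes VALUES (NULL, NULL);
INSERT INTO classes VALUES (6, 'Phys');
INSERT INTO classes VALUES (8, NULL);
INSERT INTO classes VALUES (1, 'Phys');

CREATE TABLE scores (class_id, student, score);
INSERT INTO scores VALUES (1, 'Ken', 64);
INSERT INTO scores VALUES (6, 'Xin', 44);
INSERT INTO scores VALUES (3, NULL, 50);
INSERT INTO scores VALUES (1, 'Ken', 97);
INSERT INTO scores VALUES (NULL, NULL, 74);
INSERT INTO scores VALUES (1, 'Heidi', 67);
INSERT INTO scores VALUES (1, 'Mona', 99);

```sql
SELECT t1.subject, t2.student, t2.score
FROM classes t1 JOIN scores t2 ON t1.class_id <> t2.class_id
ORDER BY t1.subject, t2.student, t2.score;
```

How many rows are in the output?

31

INNER JOIN keeps only pairs where the ON condition holds.
Matching on t1.class_id <> t2.class_id. A NULL in a compared column never satisfies the condition.
- t1 row (class_id=6): matches 5 t2 row(s) → 5 output row(s).
- t1 row (class_id=1): matches 2 t2 row(s) → 2 output row(s).
- t1 row (class_id=4): matches 6 t2 row(s) → 6 output row(s).
- t1 row (class_id=6): matches 5 t2 row(s) → 5 output row(s).
- t1 row (class_id=NULL): no match → dropped.
- t1 row (class_id=6): matches 5 t2 row(s) → 5 output row(s).
- t1 row (class_id=8): matches 6 t2 row(s) → 6 output row(s).
- t1 row (class_id=1): matches 2 t2 row(s) → 2 output row(s).
Total: 31 rows.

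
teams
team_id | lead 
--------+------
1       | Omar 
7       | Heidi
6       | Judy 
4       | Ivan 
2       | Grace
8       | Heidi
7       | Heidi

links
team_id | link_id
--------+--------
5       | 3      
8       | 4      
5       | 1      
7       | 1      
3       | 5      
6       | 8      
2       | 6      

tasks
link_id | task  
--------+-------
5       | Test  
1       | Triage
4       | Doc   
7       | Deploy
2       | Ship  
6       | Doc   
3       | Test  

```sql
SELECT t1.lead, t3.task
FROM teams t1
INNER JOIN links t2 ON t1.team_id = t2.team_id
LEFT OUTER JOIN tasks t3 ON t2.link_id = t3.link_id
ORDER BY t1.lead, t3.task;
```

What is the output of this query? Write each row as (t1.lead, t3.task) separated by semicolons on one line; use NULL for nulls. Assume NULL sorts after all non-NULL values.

Evaluate left to right. First `teams t1 INNER JOIN links t2` on team_id: 5 row(s).
Then LEFT JOIN `tasks t3` on link_id: each of those 5 rows is kept; rows whose t2.link_id has no match in t3 get NULL for t3's columns.

(Grace, Doc); (Heidi, Doc); (Heidi, Triage); (Heidi, Triage); (Judy, NULL)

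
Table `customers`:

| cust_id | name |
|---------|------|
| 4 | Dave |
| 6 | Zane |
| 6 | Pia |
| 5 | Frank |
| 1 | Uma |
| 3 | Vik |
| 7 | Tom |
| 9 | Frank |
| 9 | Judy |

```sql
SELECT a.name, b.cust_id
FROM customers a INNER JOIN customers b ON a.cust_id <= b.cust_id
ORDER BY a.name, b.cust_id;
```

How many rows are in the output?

INNER JOIN keeps only pairs where the ON condition holds.
Matching on a.cust_id <= b.cust_id.
- cust_id=4: 7 matching b row(s), so 7 row(s) emitted.
- cust_id=6: 5 matching b row(s), so 5 row(s) emitted.
- cust_id=6: 5 matching b row(s), so 5 row(s) emitted.
- cust_id=5: 6 matching b row(s), so 6 row(s) emitted.
- cust_id=1: 9 matching b row(s), so 9 row(s) emitted.
- cust_id=3: 8 matching b row(s), so 8 row(s) emitted.
- cust_id=7: 3 matching b row(s), so 3 row(s) emitted.
- cust_id=9: 2 matching b row(s), so 2 row(s) emitted.
- cust_id=9: 2 matching b row(s), so 2 row(s) emitted.
Total: 47 rows.

47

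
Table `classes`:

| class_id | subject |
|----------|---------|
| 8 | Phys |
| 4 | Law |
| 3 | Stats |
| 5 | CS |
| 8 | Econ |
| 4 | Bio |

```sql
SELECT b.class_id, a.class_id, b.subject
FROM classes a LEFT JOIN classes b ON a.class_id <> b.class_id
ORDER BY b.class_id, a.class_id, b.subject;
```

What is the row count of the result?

LEFT JOIN keeps every row from `classes a`; unmatched rows get NULL for `classes b`'s columns.
Matching on a.class_id <> b.class_id.
Matched pairs: 26; unmatched a rows kept: 0.
Total: 26 rows.

26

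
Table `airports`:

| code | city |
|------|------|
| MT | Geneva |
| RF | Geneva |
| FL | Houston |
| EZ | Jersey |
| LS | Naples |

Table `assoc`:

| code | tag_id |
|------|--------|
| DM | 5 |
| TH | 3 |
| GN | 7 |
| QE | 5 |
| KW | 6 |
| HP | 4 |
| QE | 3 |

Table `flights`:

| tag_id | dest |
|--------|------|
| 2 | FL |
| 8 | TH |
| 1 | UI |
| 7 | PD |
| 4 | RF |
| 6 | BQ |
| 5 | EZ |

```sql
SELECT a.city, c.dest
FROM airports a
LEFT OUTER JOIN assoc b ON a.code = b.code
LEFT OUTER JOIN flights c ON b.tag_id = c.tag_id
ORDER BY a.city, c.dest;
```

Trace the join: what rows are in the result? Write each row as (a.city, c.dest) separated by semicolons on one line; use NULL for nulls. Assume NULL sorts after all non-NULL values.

(Geneva, NULL); (Geneva, NULL); (Houston, NULL); (Jersey, NULL); (Naples, NULL)

Joins associate left-to-right: airports LEFT JOIN assoc on code gives 5 intermediate row(s).
Then LEFT JOIN `flights c` on tag_id: each of those 5 rows is kept; rows whose b.tag_id has no match in c get NULL for c's columns.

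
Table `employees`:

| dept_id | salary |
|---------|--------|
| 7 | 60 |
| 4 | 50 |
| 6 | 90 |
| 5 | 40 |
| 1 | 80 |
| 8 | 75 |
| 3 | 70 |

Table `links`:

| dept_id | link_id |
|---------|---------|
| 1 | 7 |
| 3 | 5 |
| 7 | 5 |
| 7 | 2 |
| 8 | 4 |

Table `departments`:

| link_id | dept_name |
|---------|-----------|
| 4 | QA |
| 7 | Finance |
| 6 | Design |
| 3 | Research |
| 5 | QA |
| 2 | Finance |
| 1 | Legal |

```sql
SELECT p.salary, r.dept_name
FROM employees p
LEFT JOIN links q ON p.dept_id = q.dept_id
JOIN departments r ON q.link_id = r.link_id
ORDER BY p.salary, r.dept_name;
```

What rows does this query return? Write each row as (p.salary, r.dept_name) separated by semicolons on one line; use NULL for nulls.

(60, Finance); (60, QA); (70, QA); (75, QA); (80, Finance)

Joins associate left-to-right: employees LEFT JOIN links on dept_id gives 8 intermediate row(s).
Then INNER JOIN `departments r` on link_id: keep only rows whose q.link_id appears in r.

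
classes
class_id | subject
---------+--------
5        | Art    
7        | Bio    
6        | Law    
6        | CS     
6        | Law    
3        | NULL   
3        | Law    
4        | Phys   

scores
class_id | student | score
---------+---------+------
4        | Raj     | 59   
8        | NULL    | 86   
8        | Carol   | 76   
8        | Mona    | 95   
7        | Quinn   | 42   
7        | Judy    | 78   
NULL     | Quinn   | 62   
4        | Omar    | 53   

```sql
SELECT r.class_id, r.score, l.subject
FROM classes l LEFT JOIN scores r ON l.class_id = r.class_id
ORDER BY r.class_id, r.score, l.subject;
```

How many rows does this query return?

LEFT JOIN keeps every row from `classes`; unmatched rows get NULL for `scores`'s columns.
Matching on l.class_id = r.class_id. A NULL in a compared column never satisfies the condition.
- l[0] class_id=5 → no match; kept with NULLs on the r side.
- l[1] class_id=7 → 2 match(es) in r → 2 row(s).
- l[2] class_id=6 → no match; kept with NULLs on the r side.
- l[3] class_id=6 → no match; kept with NULLs on the r side.
- l[4] class_id=6 → no match; kept with NULLs on the r side.
- l[5] class_id=3 → no match; kept with NULLs on the r side.
- l[6] class_id=3 → no match; kept with NULLs on the r side.
- l[7] class_id=4 → 2 match(es) in r → 2 row(s).
Total: 4 matched + 6 padded = 10 rows.

10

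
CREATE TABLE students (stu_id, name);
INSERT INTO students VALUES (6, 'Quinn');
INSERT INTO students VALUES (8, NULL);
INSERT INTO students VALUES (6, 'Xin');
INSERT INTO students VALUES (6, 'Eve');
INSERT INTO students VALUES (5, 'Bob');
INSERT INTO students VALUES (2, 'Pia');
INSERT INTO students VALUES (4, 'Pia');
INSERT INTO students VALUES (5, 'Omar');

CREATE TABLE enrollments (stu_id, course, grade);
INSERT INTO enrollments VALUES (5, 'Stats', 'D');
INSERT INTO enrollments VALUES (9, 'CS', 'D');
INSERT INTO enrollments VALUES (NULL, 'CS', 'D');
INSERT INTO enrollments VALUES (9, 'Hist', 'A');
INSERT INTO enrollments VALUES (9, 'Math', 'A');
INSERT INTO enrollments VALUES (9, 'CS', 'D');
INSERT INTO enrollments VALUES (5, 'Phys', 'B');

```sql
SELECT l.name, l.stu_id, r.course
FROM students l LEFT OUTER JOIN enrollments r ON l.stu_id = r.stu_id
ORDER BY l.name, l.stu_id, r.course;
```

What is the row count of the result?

10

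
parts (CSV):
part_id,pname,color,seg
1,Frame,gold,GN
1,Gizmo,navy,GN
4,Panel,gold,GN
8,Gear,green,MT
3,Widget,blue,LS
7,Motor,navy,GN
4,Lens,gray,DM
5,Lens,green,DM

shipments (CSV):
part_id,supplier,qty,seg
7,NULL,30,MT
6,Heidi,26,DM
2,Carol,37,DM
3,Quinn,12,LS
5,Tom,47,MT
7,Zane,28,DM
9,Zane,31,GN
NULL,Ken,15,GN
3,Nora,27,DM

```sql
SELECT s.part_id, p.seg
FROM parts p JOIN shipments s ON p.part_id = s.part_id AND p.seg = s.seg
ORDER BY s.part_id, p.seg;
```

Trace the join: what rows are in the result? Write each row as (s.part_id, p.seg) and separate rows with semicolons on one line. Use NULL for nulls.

(3, LS)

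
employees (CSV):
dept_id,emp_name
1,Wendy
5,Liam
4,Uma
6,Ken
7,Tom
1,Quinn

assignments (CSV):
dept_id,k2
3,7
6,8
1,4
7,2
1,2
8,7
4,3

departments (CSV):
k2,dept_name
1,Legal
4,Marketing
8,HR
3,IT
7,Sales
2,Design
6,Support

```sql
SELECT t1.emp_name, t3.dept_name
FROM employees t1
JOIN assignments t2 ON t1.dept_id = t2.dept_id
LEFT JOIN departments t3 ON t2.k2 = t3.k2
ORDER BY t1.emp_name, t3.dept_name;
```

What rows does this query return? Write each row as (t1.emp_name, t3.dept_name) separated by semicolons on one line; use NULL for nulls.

(Ken, HR); (Quinn, Design); (Quinn, Marketing); (Tom, Design); (Uma, IT); (Wendy, Design); (Wendy, Marketing)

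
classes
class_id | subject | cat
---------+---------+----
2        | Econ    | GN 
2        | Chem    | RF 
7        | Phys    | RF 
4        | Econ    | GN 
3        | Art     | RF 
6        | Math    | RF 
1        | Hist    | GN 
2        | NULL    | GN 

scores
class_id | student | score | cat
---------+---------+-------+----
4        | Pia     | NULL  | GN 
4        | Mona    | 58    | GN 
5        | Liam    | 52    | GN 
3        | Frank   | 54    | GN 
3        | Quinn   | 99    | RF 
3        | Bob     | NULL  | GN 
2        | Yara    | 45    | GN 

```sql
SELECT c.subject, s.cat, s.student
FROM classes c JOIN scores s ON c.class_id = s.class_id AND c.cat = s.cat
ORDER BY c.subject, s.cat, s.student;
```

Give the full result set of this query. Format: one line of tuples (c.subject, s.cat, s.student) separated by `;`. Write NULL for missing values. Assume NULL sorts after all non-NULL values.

(Art, RF, Quinn); (Econ, GN, Mona); (Econ, GN, Pia); (Econ, GN, Yara); (NULL, GN, Yara)

INNER JOIN keeps only pairs where the ON condition holds.
Matching on c.class_id = s.class_id AND c.cat = s.cat.
- class_id=2, cat=GN: 1 matching s row(s), so 1 row(s) emitted.
- class_id=2, cat=RF: no matching s row, dropped.
- class_id=7, cat=RF: no matching s row, dropped.
- class_id=4, cat=GN: 2 matching s row(s), so 2 row(s) emitted.
- class_id=3, cat=RF: 1 matching s row(s), so 1 row(s) emitted.
- class_id=6, cat=RF: no matching s row, dropped.
- class_id=1, cat=GN: no matching s row, dropped.
- class_id=2, cat=GN: 1 matching s row(s), so 1 row(s) emitted.
After projecting and ordering:
c.subject | s.cat | s.student
Art | RF | Quinn
Econ | GN | Mona
Econ | GN | Pia
Econ | GN | Yara
NULL | GN | Yara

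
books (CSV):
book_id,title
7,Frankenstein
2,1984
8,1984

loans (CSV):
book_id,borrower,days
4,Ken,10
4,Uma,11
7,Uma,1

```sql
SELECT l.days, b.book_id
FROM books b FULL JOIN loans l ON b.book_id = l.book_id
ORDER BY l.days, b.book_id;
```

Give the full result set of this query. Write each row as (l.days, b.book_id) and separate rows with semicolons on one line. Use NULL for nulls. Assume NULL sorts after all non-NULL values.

FULL OUTER JOIN keeps every row from both sides; unmatched rows get NULL for the other side's columns.
Matching on b.book_id = l.book_id.
- b (book_id=7) pairs with 1 row(s) of l.
- b (book_id=2) has no partner → padded with NULL.
- b (book_id=8) has no partner → padded with NULL.
- 2 row(s) from l found no b partner → padded with NULL.
After projecting and ordering:
l.days | b.book_id
1 | 7
10 | NULL
11 | NULL
NULL | 2
NULL | 8

(1, 7); (10, NULL); (11, NULL); (NULL, 2); (NULL, 8)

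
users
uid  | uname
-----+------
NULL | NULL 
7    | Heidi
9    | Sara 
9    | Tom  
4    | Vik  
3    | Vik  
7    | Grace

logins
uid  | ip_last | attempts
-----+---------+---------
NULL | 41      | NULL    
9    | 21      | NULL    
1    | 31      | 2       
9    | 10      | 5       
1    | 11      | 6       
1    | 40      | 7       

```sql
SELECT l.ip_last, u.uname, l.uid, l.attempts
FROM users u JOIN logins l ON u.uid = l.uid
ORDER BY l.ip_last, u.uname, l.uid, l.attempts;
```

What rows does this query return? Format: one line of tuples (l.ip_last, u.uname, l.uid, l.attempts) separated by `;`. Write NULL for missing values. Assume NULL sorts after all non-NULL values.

INNER JOIN keeps only pairs where the ON condition holds.
Matching on u.uid = l.uid. A NULL in a compared column never satisfies the condition.
Matched pairs: 4.

(10, Sara, 9, 5); (10, Tom, 9, 5); (21, Sara, 9, NULL); (21, Tom, 9, NULL)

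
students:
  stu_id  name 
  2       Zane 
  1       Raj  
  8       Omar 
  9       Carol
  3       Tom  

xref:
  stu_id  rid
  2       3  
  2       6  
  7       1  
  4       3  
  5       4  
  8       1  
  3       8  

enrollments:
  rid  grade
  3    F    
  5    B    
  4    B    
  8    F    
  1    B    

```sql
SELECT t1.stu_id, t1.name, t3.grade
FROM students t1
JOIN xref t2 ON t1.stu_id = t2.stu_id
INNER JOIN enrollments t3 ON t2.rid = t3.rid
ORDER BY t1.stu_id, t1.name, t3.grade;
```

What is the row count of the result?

3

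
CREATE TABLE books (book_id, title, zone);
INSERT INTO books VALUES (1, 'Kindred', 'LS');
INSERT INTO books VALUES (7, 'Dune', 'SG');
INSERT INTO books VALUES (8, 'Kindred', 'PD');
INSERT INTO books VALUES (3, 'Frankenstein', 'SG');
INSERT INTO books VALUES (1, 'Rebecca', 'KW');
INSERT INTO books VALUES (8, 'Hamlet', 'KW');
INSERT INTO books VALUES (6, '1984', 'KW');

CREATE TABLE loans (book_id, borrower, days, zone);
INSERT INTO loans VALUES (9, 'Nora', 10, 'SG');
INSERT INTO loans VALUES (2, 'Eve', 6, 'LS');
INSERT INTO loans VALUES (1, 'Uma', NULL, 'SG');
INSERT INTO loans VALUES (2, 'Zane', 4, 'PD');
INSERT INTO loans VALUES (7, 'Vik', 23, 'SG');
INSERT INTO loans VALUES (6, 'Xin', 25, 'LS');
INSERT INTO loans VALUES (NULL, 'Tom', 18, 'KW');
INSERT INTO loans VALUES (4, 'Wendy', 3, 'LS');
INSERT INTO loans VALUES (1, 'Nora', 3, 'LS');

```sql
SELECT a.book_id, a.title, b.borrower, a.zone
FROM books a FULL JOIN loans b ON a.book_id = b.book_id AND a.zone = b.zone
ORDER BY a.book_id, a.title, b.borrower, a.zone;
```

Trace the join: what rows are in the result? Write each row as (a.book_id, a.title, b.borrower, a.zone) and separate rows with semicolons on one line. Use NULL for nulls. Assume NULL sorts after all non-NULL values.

FULL OUTER JOIN keeps every row from both sides; unmatched rows get NULL for the other side's columns.
Matching on a.book_id = b.book_id AND a.zone = b.zone. A NULL in a compared column never satisfies the condition.
- a (book_id=1, zone=LS) pairs with 1 row(s) of b.
- a (book_id=7, zone=SG) pairs with 1 row(s) of b.
- a (book_id=8, zone=PD) has no partner → padded with NULL.
- a (book_id=3, zone=SG) has no partner → padded with NULL.
- a (book_id=1, zone=KW) has no partner → padded with NULL.
- a (book_id=8, zone=KW) has no partner → padded with NULL.
- a (book_id=6, zone=KW) has no partner → padded with NULL.
- 7 row(s) from b found no a partner → padded with NULL.

(1, Kindred, Nora, LS); (1, Rebecca, NULL, KW); (3, Frankenstein, NULL, SG); (6, 1984, NULL, KW); (7, Dune, Vik, SG); (8, Hamlet, NULL, KW); (8, Kindred, NULL, PD); (NULL, NULL, Eve, NULL); (NULL, NULL, Nora, NULL); (NULL, NULL, Tom, NULL); (NULL, NULL, Uma, NULL); (NULL, NULL, Wendy, NULL); (NULL, NULL, Xin, NULL); (NULL, NULL, Zane, NULL)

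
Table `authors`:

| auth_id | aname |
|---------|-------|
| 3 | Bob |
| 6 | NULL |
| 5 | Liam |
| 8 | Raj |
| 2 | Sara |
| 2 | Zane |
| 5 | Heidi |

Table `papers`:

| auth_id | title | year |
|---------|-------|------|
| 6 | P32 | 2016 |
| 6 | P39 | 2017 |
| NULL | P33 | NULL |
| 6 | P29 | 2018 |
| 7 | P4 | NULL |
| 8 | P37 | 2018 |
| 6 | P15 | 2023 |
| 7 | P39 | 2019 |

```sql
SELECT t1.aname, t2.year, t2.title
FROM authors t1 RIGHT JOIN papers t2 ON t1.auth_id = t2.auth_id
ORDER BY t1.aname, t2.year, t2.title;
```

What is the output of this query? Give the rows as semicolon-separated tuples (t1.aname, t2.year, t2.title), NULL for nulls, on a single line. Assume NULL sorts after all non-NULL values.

(Raj, 2018, P37); (NULL, 2016, P32); (NULL, 2017, P39); (NULL, 2018, P29); (NULL, 2019, P39); (NULL, 2023, P15); (NULL, NULL, P33); (NULL, NULL, P4)

RIGHT JOIN keeps every row from `papers`; unmatched rows get NULL for `authors`'s columns.
Matching on t1.auth_id = t2.auth_id. A NULL in a compared column never satisfies the condition.
- t1 (auth_id=3) has no partner in t2.
- t1 (auth_id=6) pairs with 4 row(s) of t2.
- t1 (auth_id=5) has no partner in t2.
- t1 (auth_id=8) pairs with 1 row(s) of t2.
- t1 (auth_id=2) has no partner in t2.
- t1 (auth_id=2) has no partner in t2.
- t1 (auth_id=5) has no partner in t2.
- plus 3 unmatched t2 row(s), each kept with NULL t1 columns.
After projecting and ordering:
t1.aname | t2.year | t2.title
Raj | 2018 | P37
NULL | 2016 | P32
NULL | 2017 | P39
NULL | 2018 | P29
NULL | 2019 | P39
NULL | 2023 | P15
NULL | NULL | P33
NULL | NULL | P4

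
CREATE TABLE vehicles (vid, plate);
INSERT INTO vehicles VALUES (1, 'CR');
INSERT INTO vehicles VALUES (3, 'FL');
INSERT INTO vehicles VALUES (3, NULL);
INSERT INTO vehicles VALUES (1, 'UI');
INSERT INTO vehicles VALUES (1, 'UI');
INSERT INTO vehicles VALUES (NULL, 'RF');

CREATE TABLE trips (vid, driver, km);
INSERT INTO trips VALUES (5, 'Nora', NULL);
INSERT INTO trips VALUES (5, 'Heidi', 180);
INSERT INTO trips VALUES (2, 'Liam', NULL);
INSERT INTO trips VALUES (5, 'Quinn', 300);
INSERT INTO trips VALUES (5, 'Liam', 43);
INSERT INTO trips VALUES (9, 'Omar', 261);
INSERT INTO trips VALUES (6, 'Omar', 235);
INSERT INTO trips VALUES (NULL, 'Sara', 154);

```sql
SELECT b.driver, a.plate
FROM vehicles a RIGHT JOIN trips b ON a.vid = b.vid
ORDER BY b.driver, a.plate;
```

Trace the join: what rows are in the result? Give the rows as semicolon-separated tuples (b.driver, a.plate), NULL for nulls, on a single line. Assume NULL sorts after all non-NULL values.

(Heidi, NULL); (Liam, NULL); (Liam, NULL); (Nora, NULL); (Omar, NULL); (Omar, NULL); (Quinn, NULL); (Sara, NULL)

RIGHT JOIN keeps every row from `trips`; unmatched rows get NULL for `vehicles`'s columns.
Matching on a.vid = b.vid. A NULL in a compared column never satisfies the condition.
- a (vid=1) has no partner in b.
- a (vid=3) has no partner in b.
- a (vid=3) has no partner in b.
- a (vid=1) has no partner in b.
- a (vid=1) has no partner in b.
- a (vid=NULL) has no partner in b.
- plus 8 unmatched b row(s), each kept with NULL a columns.
After projecting and ordering:
b.driver | a.plate
Heidi | NULL
Liam | NULL
Liam | NULL
Nora | NULL
Omar | NULL
Omar | NULL
Quinn | NULL
Sara | NULL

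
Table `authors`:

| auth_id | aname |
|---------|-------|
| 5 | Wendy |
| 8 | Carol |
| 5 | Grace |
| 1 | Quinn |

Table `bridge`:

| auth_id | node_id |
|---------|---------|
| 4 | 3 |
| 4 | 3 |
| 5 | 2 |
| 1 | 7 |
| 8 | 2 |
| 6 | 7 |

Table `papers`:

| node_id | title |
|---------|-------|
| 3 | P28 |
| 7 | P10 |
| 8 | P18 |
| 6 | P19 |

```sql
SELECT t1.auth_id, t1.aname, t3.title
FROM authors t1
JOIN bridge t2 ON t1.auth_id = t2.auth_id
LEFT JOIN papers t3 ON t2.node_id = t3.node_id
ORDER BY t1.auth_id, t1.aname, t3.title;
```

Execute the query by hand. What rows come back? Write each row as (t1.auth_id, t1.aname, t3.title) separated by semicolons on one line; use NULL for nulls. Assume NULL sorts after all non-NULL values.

(1, Quinn, P10); (5, Grace, NULL); (5, Wendy, NULL); (8, Carol, NULL)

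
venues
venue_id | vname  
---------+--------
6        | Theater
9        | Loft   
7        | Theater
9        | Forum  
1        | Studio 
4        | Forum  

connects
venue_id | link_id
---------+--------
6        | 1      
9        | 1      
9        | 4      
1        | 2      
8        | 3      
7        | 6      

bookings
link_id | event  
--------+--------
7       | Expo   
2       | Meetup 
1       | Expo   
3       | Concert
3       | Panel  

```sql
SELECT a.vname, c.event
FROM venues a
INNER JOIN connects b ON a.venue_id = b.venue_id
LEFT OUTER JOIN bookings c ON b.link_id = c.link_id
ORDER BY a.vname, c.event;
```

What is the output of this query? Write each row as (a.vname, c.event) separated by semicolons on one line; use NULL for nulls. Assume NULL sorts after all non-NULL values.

Evaluate left to right. First `venues a INNER JOIN connects b` on venue_id: 7 row(s).
Then LEFT JOIN `bookings c` on link_id: each of those 7 rows is kept; rows whose b.link_id has no match in c get NULL for c's columns.

(Forum, Expo); (Forum, NULL); (Loft, Expo); (Loft, NULL); (Studio, Meetup); (Theater, Expo); (Theater, NULL)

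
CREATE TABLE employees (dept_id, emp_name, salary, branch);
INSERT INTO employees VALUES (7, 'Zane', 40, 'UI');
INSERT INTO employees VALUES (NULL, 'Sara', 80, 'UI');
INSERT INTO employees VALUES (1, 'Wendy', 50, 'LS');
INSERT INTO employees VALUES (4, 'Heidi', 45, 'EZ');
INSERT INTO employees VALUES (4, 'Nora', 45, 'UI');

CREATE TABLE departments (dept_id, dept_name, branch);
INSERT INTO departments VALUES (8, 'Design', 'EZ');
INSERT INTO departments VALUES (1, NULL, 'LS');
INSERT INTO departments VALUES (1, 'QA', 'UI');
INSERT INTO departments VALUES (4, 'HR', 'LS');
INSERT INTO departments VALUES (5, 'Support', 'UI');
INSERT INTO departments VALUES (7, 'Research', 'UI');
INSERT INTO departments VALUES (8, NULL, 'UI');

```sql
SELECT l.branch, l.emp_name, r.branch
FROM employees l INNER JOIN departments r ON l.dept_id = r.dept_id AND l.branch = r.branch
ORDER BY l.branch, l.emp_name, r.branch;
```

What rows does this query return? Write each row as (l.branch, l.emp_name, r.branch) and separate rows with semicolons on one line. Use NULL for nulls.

INNER JOIN keeps only pairs where the ON condition holds.
Matching on l.dept_id = r.dept_id AND l.branch = r.branch. A NULL in a compared column never satisfies the condition.
- l[0] dept_id=7, branch=UI → 1 match(es) in r → 1 row(s).
- l[1] dept_id=NULL, branch=UI → no match; dropped.
- l[2] dept_id=1, branch=LS → 1 match(es) in r → 1 row(s).
- l[3] dept_id=4, branch=EZ → no match; dropped.
- l[4] dept_id=4, branch=UI → no match; dropped.
After projecting and ordering:
l.branch | l.emp_name | r.branch
LS | Wendy | LS
UI | Zane | UI

(LS, Wendy, LS); (UI, Zane, UI)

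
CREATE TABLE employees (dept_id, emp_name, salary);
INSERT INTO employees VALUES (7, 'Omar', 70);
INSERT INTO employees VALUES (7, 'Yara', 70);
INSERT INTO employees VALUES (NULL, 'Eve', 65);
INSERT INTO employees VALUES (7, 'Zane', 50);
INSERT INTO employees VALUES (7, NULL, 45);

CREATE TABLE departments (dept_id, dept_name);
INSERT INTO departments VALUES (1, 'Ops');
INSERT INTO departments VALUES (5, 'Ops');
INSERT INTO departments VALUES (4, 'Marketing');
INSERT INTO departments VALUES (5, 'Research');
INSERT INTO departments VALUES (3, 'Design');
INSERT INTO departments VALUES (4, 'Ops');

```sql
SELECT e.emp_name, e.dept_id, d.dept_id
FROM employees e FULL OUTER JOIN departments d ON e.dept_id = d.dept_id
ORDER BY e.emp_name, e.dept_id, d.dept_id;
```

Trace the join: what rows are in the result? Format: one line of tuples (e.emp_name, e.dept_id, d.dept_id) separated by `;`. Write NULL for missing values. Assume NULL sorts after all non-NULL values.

FULL OUTER JOIN keeps every row from both sides; unmatched rows get NULL for the other side's columns.
Matching on e.dept_id = d.dept_id. A NULL in a compared column never satisfies the condition.
- e (dept_id=7) has no partner → padded with NULL.
- e (dept_id=7) has no partner → padded with NULL.
- e (dept_id=NULL) has no partner → padded with NULL.
- e (dept_id=7) has no partner → padded with NULL.
- e (dept_id=7) has no partner → padded with NULL.
- 6 row(s) from d found no e partner → padded with NULL.

(Eve, NULL, NULL); (Omar, 7, NULL); (Yara, 7, NULL); (Zane, 7, NULL); (NULL, 7, NULL); (NULL, NULL, 1); (NULL, NULL, 3); (NULL, NULL, 4); (NULL, NULL, 4); (NULL, NULL, 5); (NULL, NULL, 5)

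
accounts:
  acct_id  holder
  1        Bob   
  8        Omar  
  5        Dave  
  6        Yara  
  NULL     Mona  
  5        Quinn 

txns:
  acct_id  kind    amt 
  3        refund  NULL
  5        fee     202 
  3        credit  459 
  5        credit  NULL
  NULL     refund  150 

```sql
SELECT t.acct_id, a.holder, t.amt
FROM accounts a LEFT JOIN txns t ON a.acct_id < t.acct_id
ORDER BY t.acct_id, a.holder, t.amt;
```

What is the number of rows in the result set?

LEFT JOIN keeps every row from `accounts`; unmatched rows get NULL for `txns`'s columns.
Matching on a.acct_id < t.acct_id. A NULL in a compared column never satisfies the condition.
- a row (acct_id=1): matches 4 t row(s) → 4 output row(s).
- a row (acct_id=8): no match → kept, t columns NULL.
- a row (acct_id=5): no match → kept, t columns NULL.
- a row (acct_id=6): no match → kept, t columns NULL.
- a row (acct_id=NULL): no match → kept, t columns NULL.
- a row (acct_id=5): no match → kept, t columns NULL.
Total: 4 matched + 5 padded = 9 rows.

9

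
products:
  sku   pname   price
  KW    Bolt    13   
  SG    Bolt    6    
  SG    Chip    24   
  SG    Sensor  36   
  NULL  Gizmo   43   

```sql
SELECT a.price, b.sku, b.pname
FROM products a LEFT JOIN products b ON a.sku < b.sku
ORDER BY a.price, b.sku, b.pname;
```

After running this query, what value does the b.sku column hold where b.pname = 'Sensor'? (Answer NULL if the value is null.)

SG

LEFT JOIN keeps every row from `products a`; unmatched rows get NULL for `products b`'s columns.
Matching on a.sku < b.sku. A NULL in a compared column never satisfies the condition.
- a (sku=KW) pairs with 3 row(s) of b.
- a (sku=SG) has no partner → padded with NULL.
- a (sku=SG) has no partner → padded with NULL.
- a (sku=SG) has no partner → padded with NULL.
- a (sku=NULL) has no partner → padded with NULL.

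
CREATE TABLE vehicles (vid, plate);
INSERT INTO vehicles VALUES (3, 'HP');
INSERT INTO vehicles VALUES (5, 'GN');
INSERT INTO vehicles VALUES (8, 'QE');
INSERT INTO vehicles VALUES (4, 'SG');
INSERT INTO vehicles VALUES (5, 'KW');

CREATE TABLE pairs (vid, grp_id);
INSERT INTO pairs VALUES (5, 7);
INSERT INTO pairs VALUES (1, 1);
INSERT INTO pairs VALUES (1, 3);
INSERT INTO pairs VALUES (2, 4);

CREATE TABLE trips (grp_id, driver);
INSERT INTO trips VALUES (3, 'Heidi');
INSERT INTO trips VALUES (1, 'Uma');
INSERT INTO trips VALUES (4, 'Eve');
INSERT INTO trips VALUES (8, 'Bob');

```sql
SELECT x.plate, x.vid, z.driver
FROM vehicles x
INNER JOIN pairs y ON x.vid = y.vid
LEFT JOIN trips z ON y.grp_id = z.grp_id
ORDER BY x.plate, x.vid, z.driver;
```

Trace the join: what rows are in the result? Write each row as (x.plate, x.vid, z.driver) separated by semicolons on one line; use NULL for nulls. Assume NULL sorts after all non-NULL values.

(GN, 5, NULL); (KW, 5, NULL)

Joins associate left-to-right: vehicles INNER JOIN pairs on vid gives 2 intermediate row(s).
Then LEFT JOIN `trips z` on grp_id: each of those 2 rows is kept; rows whose y.grp_id has no match in z get NULL for z's columns.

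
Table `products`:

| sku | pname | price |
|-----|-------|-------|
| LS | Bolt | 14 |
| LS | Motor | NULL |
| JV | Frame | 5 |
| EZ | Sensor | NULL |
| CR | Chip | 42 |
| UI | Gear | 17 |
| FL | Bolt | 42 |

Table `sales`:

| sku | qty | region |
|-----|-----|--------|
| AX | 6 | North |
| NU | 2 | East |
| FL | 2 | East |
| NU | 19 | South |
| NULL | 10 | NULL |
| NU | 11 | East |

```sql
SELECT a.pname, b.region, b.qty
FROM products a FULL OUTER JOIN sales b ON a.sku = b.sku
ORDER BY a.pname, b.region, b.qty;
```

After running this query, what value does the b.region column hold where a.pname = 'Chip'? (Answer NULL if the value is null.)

NULL

FULL OUTER JOIN keeps every row from both sides; unmatched rows get NULL for the other side's columns.
Matching on a.sku = b.sku. A NULL in a compared column never satisfies the condition.
- a (sku=LS) has no partner → padded with NULL.
- a (sku=LS) has no partner → padded with NULL.
- a (sku=JV) has no partner → padded with NULL.
- a (sku=EZ) has no partner → padded with NULL.
- a (sku=CR) has no partner → padded with NULL.
- a (sku=UI) has no partner → padded with NULL.
- a (sku=FL) pairs with 1 row(s) of b.
- 5 b row(s) had no a match → kept, a columns NULL.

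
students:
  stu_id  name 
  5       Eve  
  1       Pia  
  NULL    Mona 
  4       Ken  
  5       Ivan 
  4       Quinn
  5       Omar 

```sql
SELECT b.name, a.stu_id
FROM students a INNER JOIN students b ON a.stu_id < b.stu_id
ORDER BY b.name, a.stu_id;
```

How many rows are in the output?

INNER JOIN keeps only pairs where the ON condition holds.
Matching on a.stu_id < b.stu_id. A NULL in a compared column never satisfies the condition.
- stu_id=5: no matching b row, dropped.
- stu_id=1: 5 matching b row(s), so 5 row(s) emitted.
- stu_id=NULL: no matching b row, dropped.
- stu_id=4: 3 matching b row(s), so 3 row(s) emitted.
- stu_id=5: no matching b row, dropped.
- stu_id=4: 3 matching b row(s), so 3 row(s) emitted.
- stu_id=5: no matching b row, dropped.
Total: 11 rows.

11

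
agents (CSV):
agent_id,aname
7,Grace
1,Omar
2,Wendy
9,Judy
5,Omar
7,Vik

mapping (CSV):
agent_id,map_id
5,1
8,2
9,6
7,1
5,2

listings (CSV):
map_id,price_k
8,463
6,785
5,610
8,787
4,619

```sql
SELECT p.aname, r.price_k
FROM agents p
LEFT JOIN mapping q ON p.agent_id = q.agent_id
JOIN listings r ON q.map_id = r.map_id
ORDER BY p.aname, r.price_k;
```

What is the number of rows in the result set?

Evaluate left to right. First `agents p LEFT JOIN mapping q` on agent_id: 7 row(s).
Then INNER JOIN `listings r` on map_id: keep only rows whose q.map_id appears in r.
Result: 1 row(s).

1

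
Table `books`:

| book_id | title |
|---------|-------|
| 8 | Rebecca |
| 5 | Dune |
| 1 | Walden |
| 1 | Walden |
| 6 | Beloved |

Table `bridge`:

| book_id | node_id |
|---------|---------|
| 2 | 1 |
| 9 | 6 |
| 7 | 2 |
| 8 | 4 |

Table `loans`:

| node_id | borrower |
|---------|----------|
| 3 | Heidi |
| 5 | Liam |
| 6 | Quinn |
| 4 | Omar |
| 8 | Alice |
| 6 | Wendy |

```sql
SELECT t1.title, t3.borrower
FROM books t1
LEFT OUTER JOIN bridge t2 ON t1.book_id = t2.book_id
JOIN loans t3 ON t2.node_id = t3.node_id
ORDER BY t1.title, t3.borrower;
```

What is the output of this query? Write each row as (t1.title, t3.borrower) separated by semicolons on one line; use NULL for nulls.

(Rebecca, Omar)

Step 1 — t1 LEFT JOIN t2 on book_id → 5 row(s).
Then INNER JOIN `loans t3` on node_id: keep only rows whose t2.node_id appears in t3.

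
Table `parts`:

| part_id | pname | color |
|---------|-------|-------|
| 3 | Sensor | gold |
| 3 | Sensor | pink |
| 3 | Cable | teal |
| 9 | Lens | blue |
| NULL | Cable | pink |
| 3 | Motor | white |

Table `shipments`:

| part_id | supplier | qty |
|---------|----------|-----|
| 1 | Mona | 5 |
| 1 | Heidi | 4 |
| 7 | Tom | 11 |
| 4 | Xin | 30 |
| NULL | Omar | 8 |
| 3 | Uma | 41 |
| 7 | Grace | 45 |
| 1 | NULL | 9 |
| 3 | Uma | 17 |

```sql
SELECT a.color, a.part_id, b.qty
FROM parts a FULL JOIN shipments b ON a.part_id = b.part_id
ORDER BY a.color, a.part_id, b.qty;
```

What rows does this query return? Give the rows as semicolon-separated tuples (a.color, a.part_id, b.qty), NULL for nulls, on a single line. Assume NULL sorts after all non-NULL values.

(blue, 9, NULL); (gold, 3, 17); (gold, 3, 41); (pink, 3, 17); (pink, 3, 41); (pink, NULL, NULL); (teal, 3, 17); (teal, 3, 41); (white, 3, 17); (white, 3, 41); (NULL, NULL, 4); (NULL, NULL, 5); (NULL, NULL, 8); (NULL, NULL, 9); (NULL, NULL, 11); (NULL, NULL, 30); (NULL, NULL, 45)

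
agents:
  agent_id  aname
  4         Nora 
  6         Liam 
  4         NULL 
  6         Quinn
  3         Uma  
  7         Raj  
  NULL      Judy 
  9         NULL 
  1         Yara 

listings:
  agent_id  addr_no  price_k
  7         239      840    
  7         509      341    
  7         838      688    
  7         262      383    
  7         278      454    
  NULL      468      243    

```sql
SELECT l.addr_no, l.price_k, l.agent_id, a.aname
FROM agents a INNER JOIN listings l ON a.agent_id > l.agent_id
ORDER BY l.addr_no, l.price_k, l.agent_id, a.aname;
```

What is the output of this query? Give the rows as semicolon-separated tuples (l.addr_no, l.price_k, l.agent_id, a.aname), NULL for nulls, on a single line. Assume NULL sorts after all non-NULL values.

(239, 840, 7, NULL); (262, 383, 7, NULL); (278, 454, 7, NULL); (509, 341, 7, NULL); (838, 688, 7, NULL)

INNER JOIN keeps only pairs where the ON condition holds.
Matching on a.agent_id > l.agent_id. A NULL in a compared column never satisfies the condition.
- a (agent_id=4) has no partner → excluded.
- a (agent_id=6) has no partner → excluded.
- a (agent_id=4) has no partner → excluded.
- a (agent_id=6) has no partner → excluded.
- a (agent_id=3) has no partner → excluded.
- a (agent_id=7) has no partner → excluded.
- a (agent_id=NULL) has no partner → excluded.
- a (agent_id=9) pairs with 5 row(s) of l.
- a (agent_id=1) has no partner → excluded.
After projecting and ordering:
l.addr_no | l.price_k | l.agent_id | a.aname
239 | 840 | 7 | NULL
262 | 383 | 7 | NULL
278 | 454 | 7 | NULL
509 | 341 | 7 | NULL
838 | 688 | 7 | NULL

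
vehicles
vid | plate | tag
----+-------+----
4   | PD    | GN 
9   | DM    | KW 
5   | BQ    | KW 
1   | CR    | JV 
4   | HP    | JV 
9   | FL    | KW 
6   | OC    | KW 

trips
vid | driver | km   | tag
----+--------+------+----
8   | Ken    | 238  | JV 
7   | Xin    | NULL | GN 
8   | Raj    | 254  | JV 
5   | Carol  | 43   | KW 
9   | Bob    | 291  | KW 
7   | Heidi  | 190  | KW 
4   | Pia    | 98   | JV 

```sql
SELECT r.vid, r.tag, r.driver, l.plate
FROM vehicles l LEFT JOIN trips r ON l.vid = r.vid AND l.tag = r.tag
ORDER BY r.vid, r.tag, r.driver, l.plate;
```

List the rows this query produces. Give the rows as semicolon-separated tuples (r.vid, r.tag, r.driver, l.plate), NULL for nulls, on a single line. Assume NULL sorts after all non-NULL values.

(4, JV, Pia, HP); (5, KW, Carol, BQ); (9, KW, Bob, DM); (9, KW, Bob, FL); (NULL, NULL, NULL, CR); (NULL, NULL, NULL, OC); (NULL, NULL, NULL, PD)

LEFT JOIN keeps every row from `vehicles`; unmatched rows get NULL for `trips`'s columns.
Matching on l.vid = r.vid AND l.tag = r.tag.
- l[0] vid=4, tag=GN → no match; kept with NULLs on the r side.
- l[1] vid=9, tag=KW → 1 match(es) in r → 1 row(s).
- l[2] vid=5, tag=KW → 1 match(es) in r → 1 row(s).
- l[3] vid=1, tag=JV → no match; kept with NULLs on the r side.
- l[4] vid=4, tag=JV → 1 match(es) in r → 1 row(s).
- l[5] vid=9, tag=KW → 1 match(es) in r → 1 row(s).
- l[6] vid=6, tag=KW → no match; kept with NULLs on the r side.
After projecting and ordering:
r.vid | r.tag | r.driver | l.plate
4 | JV | Pia | HP
5 | KW | Carol | BQ
9 | KW | Bob | DM
9 | KW | Bob | FL
NULL | NULL | NULL | CR
NULL | NULL | NULL | OC
NULL | NULL | NULL | PD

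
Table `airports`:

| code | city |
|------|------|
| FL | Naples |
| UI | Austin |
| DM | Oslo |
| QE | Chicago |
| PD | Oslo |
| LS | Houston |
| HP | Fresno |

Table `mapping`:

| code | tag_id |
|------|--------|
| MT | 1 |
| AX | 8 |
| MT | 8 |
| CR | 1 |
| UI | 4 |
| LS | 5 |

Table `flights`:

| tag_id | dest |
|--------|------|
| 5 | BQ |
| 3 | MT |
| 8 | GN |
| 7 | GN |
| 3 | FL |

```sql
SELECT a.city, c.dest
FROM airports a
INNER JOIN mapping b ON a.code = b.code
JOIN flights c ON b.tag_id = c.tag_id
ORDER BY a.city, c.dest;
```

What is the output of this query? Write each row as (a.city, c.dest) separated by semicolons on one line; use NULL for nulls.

(Houston, BQ)

Joins associate left-to-right: airports INNER JOIN mapping on code gives 2 intermediate row(s).
Then INNER JOIN `flights c` on tag_id: keep only rows whose b.tag_id appears in c.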